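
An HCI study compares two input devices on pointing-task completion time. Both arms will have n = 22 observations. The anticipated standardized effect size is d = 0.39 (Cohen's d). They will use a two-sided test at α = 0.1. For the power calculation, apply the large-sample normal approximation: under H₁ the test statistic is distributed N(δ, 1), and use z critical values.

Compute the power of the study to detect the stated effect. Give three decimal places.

Power ≈ 0.364

Noncentrality parameter: δ = d·√(n/2) = 0.39 × √(22/2) = 1.2935
Two-sided α = 0.1 → critical value z_{0.05} = 1.645.
Power = Φ(δ − 1.645) + Φ(−δ − 1.645) = Φ(-0.351) + Φ(-2.938) = 0.3627 + 0.0016 = 0.3643.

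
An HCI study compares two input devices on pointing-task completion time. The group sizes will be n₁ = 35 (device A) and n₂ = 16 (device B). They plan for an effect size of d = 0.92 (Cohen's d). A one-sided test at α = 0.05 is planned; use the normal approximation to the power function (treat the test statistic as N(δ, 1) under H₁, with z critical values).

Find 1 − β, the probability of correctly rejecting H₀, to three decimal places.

Noncentrality parameter: δ = d / √(1/n₁ + 1/n₂) = 0.92 / √(1/35 + 1/16) = 3.0486
Critical value for a one-sided test at α = 0.05: z_α = 1.645.
Power = Φ(δ − 1.645) = Φ(1.404) = 0.9198.

Power ≈ 0.920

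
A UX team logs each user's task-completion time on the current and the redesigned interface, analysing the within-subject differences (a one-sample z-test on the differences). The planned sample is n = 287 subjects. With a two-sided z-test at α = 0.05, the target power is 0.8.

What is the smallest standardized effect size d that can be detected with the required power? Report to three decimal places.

Need Φ(δ − 1.960) = 0.8, so δ = 1.960 + 0.842 = 2.802.
(Lower-tail contribution to power is negligible for δ > 0.)
δ = d·√n ⇒ d = δ/√n = 2.802/√287 = 0.1654.

d ≈ 0.165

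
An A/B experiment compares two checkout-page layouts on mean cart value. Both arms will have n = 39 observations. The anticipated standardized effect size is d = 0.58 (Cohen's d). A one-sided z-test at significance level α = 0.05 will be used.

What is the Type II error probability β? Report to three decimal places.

β ≈ 0.180

Noncentrality parameter: δ = d·√(n/2) = 0.58 × √(39/2) = 2.5612
One-sided α = 0.05 → critical value z_{0.05} = 1.645.
Power = Φ(δ − 1.645) = Φ(0.916) = 0.8203.
Type II error: β = 1 − power = 1 − 0.8203 = 0.1797.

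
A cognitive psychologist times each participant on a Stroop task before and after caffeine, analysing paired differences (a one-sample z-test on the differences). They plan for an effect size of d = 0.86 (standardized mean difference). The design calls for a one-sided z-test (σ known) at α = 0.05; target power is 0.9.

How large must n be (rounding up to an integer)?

n = 12

For power 0.9 need Φ(δ − z_{0.05}) = 0.9, so δ = z_{0.05} + z_{0.10} = 1.645 + 1.282 = 2.926.
δ = d·√n ⇒ n = (δ/d)² = (2.926 / 0.86)² = 11.58.
Round up to the next whole unit.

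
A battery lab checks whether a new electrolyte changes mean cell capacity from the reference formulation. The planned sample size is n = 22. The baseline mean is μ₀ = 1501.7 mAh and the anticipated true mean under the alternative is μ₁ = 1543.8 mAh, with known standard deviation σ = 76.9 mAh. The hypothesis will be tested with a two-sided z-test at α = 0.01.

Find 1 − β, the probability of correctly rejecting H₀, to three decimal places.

Power ≈ 0.497

Standardized effect: d = |μ₁ − μ₀| / σ = |1543.8 − 1501.7| / 76.9 = 0.5475
Noncentrality parameter: δ = d·√n = 0.5475 × √22 = 2.5678
Two-sided α = 0.01 → critical value z_{0.005} = 2.576.
Power = Φ(δ − 2.576) + Φ(−δ − 2.576) = Φ(-0.008) + Φ(-5.144) = 0.4968 + 0.0000 = 0.4968.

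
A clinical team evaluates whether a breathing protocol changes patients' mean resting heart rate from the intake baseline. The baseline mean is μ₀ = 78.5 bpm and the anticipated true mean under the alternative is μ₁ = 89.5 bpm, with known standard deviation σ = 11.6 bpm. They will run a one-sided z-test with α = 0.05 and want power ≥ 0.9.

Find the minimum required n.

n = 10

Standardized effect: d = |μ₁ − μ₀| / σ = |89.5 − 78.5| / 11.6 = 0.9483
For power 0.9 need Φ(δ − z_{0.05}) = 0.9, so δ = z_{0.05} + z_{0.10} = 1.645 + 1.282 = 2.926.
δ = d·√n ⇒ n = (δ/d)² = (2.926 / 0.9483)² = 9.52.
Round up to the next whole unit.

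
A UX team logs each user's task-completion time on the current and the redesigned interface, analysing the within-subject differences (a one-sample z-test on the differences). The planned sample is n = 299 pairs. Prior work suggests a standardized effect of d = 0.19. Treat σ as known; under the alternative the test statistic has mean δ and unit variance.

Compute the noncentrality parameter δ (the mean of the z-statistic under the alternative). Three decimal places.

δ = d·√n = 0.19 × √299 = 3.2854

δ ≈ 3.285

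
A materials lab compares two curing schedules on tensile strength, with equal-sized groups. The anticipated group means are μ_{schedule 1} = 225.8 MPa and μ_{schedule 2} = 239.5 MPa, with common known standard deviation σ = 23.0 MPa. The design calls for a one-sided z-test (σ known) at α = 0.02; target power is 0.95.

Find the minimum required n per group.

n = 78 per group

Standardized effect: d = |μ_{schedule 1} − μ_{schedule 2}| / σ = |225.8 − 239.5| / 23.0 = 0.5957
For power 0.95 need Φ(δ − z_{0.02}) = 0.95, so δ = z_{0.02} + z_{0.05} = 2.054 + 1.645 = 3.699.
δ = d·√(n/2) ⇒ n = 2(δ/d)² = 2 × (3.699 / 0.5957)² = 77.11.
Rounding up, n = 78 per group.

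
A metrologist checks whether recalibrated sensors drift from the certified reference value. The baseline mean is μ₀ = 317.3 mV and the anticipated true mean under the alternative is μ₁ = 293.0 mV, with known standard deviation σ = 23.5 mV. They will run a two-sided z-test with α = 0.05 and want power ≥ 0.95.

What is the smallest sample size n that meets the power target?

n = 13

Standardized effect: d = |μ₁ − μ₀| / σ = |293.0 − 317.3| / 23.5 = 1.0340
For power 0.95 need Φ(δ − z_{0.025}) = 0.95, so δ = z_{0.025} + z_{0.05} = 1.960 + 1.645 = 3.605.
(The Φ(−δ − z_{α/2}) term is vanishingly small for δ > 0 and is dropped in the standard sample-size formula.)
δ = d·√n ⇒ n = (δ/d)² = (3.605 / 1.0340)² = 12.15.
Round up to the next whole unit.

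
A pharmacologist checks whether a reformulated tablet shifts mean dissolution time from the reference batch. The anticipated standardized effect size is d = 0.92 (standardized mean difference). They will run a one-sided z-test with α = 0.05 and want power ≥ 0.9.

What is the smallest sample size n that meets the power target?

n = 11

For power 0.9 need Φ(δ − z_{0.05}) = 0.9, so δ = z_{0.05} + z_{0.10} = 1.645 + 1.282 = 2.926.
δ = d·√n ⇒ n = (δ/d)² = (2.926 / 0.92)² = 10.12.
Round up to the next whole unit.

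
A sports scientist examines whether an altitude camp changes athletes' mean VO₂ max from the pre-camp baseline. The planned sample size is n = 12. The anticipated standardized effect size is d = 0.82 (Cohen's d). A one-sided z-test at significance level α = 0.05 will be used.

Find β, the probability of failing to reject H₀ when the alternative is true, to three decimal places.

Noncentrality parameter: δ = d·√n = 0.82 × √12 = 2.8406
One-sided α = 0.05 → critical value z_{0.05} = 1.645.
Power = Φ(δ − 1.645) = Φ(1.196) = 0.8841.
Type II error: β = 1 − power = 1 − 0.8841 = 0.1159.

β ≈ 0.116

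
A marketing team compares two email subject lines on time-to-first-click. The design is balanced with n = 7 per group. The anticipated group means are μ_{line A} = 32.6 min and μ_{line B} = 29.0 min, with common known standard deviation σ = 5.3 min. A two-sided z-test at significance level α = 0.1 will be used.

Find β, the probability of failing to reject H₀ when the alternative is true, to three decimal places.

β ≈ 0.644

Standardized effect: d = |μ_{line A} − μ_{line B}| / σ = |32.6 − 29.0| / 5.3 = 0.6792
Noncentrality parameter: δ = d·√(n/2) = 0.6792 × √(7/2) = 1.2708
Two-sided α = 0.1 → critical value z_{0.05} = 1.645.
Power = Φ(δ − 1.645) + Φ(−δ − 1.645) = Φ(-0.374) + Φ(-2.916) = 0.3542 + 0.0018 = 0.3559.
Type II error: β = 1 − power = 1 − 0.3559 = 0.6441.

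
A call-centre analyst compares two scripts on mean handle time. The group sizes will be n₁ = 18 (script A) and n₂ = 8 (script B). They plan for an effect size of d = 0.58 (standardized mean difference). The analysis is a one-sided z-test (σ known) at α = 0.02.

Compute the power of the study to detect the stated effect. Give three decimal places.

Power ≈ 0.245

Noncentrality parameter: δ = d / √(1/n₁ + 1/n₂) = 0.58 / √(1/18 + 1/8) = 1.3650
One-sided α = 0.02 → critical value z_{0.02} = 2.054.
Power = Φ(δ − 2.054) = Φ(-0.689) = 0.2455.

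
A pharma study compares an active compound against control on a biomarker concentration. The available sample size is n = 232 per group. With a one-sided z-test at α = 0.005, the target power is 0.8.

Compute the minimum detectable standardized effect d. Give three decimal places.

Required noncentrality: δ = z_{0.005} + z_{0.20} = 2.576 + 0.842 = 3.417.
δ = d·√(n/2) ⇒ d = δ/√(n/2) = 3.417/√(232/2) = 0.3173.

d ≈ 0.317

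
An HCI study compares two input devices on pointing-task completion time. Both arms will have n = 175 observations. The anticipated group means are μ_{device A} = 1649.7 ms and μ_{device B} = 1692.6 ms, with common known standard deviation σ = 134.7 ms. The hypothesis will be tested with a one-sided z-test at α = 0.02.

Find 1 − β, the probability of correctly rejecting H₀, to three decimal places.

Power ≈ 0.823

Standardized effect: d = |μ_{device A} − μ_{device B}| / σ = |1649.7 − 1692.6| / 134.7 = 0.3185
Noncentrality parameter: δ = d·√(n/2) = 0.3185 × √(175/2) = 2.9792
Critical value for a one-sided test at α = 0.02: z_α = 2.054.
Power = P(Z > 2.054 − δ) = Φ(0.925) = 0.8226.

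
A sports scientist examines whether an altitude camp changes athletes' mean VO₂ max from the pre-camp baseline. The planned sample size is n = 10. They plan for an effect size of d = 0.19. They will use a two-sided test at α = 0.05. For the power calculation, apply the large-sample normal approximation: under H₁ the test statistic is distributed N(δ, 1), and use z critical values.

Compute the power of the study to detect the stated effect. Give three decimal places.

Noncentrality parameter: δ = d·√n = 0.19 × √10 = 0.6008
Two-sided α = 0.05 → critical value z_{0.025} = 1.960.
Power = Φ(δ − 1.960) + Φ(−δ − 1.960) = Φ(-1.359) + Φ(-2.561) = 0.0871 + 0.0052 = 0.0923.

Power ≈ 0.092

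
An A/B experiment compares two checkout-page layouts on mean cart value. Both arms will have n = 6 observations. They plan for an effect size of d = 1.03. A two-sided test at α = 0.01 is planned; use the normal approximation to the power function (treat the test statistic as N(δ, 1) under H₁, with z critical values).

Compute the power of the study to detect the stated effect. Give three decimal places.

Power ≈ 0.214

Noncentrality parameter: δ = d·√(n/2) = 1.03 × √(6/2) = 1.7840
Two-sided α = 0.01 → critical value z_{0.005} = 2.576.
Power = Φ(δ − 2.576) + Φ(−δ − 2.576) = Φ(-0.792) + Φ(-4.360) = 0.2142 + 0.0000 = 0.2142.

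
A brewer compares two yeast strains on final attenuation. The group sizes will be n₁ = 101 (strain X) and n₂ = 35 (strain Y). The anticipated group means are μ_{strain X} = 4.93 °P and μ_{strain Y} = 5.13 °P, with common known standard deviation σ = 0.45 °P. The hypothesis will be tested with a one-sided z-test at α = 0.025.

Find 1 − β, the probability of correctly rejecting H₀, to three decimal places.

Standardized effect: d = |μ_{strain X} − μ_{strain Y}| / σ = |4.93 − 5.13| / 0.45 = 0.4444
Noncentrality parameter: δ = d / √(1/n₁ + 1/n₂) = 0.4444 / √(1/101 + 1/35) = 2.2659
One-sided α = 0.025 → critical value z_{0.025} = 1.960.
Power = P(Z > 1.960 − δ) = Φ(0.306) = 0.6202.

Power ≈ 0.620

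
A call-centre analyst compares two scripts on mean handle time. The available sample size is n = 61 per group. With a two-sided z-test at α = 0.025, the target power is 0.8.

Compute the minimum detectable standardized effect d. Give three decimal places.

d ≈ 0.558

Need Φ(δ − 2.241) = 0.8, so δ = 2.241 + 0.842 = 3.083.
(The second rejection-region term Φ(−δ − z_{α/2}) is negligible and dropped.)
δ = d·√(n/2) ⇒ d = δ/√(n/2) = 3.083/√(61/2) = 0.5582.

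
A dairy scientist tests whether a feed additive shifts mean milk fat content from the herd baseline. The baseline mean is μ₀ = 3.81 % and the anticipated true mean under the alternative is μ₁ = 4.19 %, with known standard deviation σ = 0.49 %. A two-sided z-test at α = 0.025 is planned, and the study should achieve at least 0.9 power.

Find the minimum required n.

n = 21

Standardized effect: d = |μ₁ − μ₀| / σ = |4.19 − 3.81| / 0.49 = 0.7755
For power 0.9 need Φ(δ − z_{0.0125}) = 0.9, so δ = z_{0.0125} + z_{0.10} = 2.241 + 1.282 = 3.523.
(Ignoring the negligible lower-tail rejection probability gives the usual closed-form inversion.)
δ = d·√n ⇒ n = (δ/d)² = (3.523 / 0.7755)² = 20.64.
Round up to the next whole unit.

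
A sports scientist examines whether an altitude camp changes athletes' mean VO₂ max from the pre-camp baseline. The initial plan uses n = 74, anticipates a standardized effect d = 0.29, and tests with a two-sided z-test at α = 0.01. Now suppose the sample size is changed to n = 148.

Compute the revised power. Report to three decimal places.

With n = 148: δ = d·√n = 0.29 × √148 = 3.5280. Critical value z_{0.005} = 2.576.
Revised power = Φ(δ − 2.576) + Φ(−δ − 2.576) = Φ(0.952) + Φ(-6.104) = 0.8295 + 0.0000 = 0.8295.

Power ≈ 0.829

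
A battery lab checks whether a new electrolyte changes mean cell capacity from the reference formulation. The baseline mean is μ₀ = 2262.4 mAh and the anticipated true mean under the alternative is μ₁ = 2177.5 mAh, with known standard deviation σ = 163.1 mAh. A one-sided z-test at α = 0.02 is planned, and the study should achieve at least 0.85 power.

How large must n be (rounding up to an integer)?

Standardized effect: d = |μ₁ − μ₀| / σ = |2177.5 − 2262.4| / 163.1 = 0.5205
Set Φ(δ − 2.054) = 0.85; then δ − 2.054 = Φ⁻¹(0.85) = 1.036, giving δ = 3.090.
δ = d·√n ⇒ n = (δ/d)² = (3.090 / 0.5205)² = 35.24.
Round up to the next whole unit.

n = 36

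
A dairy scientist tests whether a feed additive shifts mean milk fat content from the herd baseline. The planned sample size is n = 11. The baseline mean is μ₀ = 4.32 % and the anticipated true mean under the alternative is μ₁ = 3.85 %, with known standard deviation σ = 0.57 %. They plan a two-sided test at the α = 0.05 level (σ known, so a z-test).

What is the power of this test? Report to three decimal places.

Power ≈ 0.781

Standardized effect: d = |μ₁ − μ₀| / σ = |3.85 − 4.32| / 0.57 = 0.8246
Noncentrality parameter: δ = d·√n = 0.8246 × √11 = 2.7348
Critical value for a two-sided test at α = 0.05: z_{α/2} = 1.960.
Power = Φ(δ − 1.960) + Φ(−δ − 1.960) = Φ(0.775) + Φ(-4.695) = 0.7808 + 0.0000 = 0.7808.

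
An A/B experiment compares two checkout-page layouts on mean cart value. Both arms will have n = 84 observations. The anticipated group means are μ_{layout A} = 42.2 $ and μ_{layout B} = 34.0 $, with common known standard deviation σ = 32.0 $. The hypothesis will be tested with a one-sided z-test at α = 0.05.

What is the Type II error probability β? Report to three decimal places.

β ≈ 0.494

Standardized effect: d = |μ_{layout A} − μ_{layout B}| / σ = |42.2 − 34.0| / 32.0 = 0.2562
Noncentrality parameter: λ = d·√(n/2) = 0.2562 × √(84/2) = 1.6607
One-sided α = 0.05 → critical value z_{0.05} = 1.645.
Power = Φ(λ − 1.645) = Φ(0.016) = 0.5063.
Type II error: β = 1 − power = 1 − 0.5063 = 0.4937.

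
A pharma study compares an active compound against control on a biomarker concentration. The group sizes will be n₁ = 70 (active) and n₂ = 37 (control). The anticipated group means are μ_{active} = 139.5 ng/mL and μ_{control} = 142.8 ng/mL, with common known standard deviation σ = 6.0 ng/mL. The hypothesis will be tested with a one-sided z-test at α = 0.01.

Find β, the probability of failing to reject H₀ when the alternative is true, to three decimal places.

Standardized effect: d = |μ_{active} − μ_{control}| / σ = |139.5 − 142.8| / 6.0 = 0.5500
Noncentrality parameter: λ = d / √(1/n₁ + 1/n₂) = 0.5500 / √(1/70 + 1/37) = 2.7060
Critical value for a one-sided test at α = 0.01: z_α = 2.326.
Power = Φ(λ − 2.326) = Φ(0.380) = 0.6479.
Type II error: β = 1 − power = 1 − 0.6479 = 0.3521.

β ≈ 0.352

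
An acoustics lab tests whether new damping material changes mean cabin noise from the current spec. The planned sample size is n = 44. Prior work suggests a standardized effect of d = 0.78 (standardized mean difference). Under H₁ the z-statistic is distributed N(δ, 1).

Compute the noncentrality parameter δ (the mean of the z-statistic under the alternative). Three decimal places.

δ ≈ 5.174

δ = d·√n = 0.78 × √44 = 5.1739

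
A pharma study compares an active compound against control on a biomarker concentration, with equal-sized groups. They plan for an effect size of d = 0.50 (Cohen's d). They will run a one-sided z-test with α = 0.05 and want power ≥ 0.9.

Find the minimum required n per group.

n = 69 per group

Set Φ(δ − 1.645) = 0.9; then δ − 1.645 = Φ⁻¹(0.9) = 1.282, giving δ = 2.926.
δ = d·√(n/2) ⇒ n = 2(δ/d)² = 2 × (2.926 / 0.50)² = 68.51.
Rounding up, n = 69 per group.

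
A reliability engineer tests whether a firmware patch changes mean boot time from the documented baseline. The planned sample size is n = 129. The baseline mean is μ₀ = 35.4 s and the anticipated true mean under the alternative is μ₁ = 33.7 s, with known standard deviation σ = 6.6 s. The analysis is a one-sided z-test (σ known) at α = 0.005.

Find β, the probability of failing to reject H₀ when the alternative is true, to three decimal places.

Standardized effect: d = |μ₁ − μ₀| / σ = |33.7 − 35.4| / 6.6 = 0.2576
Noncentrality parameter: λ = d·√n = 0.2576 × √129 = 2.9255
One-sided α = 0.005 → critical value z_{0.005} = 2.576.
Power = P(Z > 2.576 − λ) = Φ(0.350) = 0.6367.
Type II error: β = 1 − power = 1 − 0.6367 = 0.3633.

β ≈ 0.363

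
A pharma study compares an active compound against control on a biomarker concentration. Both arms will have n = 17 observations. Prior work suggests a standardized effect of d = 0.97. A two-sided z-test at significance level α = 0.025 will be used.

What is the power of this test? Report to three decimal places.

Noncentrality parameter: δ = d·√(n/2) = 0.97 × √(17/2) = 2.8280
Two-sided α = 0.025 → critical value z_{0.0125} = 2.241.
Power = Φ(δ − 2.241) + Φ(−δ − 2.241) = Φ(0.587) + Φ(-5.069) = 0.7213 + 0.0000 = 0.7213.

Power ≈ 0.721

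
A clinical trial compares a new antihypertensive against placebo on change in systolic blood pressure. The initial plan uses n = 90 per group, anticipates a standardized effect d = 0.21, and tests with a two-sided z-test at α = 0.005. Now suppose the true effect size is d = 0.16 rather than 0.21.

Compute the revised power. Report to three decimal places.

Power ≈ 0.042

With d = 0.16: δ = d·√(n/2) = 0.16 × √(90/2) = 1.0733. Critical value z_{0.0025} = 2.807.
Revised power = Φ(δ − 2.807) + Φ(−δ − 2.807) = Φ(-1.734) + Φ(-3.880) = 0.0415 + 0.0001 = 0.0415.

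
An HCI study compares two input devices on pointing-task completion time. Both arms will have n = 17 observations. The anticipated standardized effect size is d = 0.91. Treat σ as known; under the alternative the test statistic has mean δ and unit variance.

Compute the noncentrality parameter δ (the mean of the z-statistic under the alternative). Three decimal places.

δ = d·√(n/2) = 0.91 × √(17/2) = 2.6531

δ ≈ 2.653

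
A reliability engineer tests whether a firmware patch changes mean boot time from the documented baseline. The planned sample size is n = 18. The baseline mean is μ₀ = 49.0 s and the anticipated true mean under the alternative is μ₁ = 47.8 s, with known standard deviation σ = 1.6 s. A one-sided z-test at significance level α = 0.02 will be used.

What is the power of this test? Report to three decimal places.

Power ≈ 0.870

Standardized effect: d = |μ₁ − μ₀| / σ = |47.8 − 49.0| / 1.6 = 0.7500
Noncentrality parameter: δ = d·√n = 0.7500 × √18 = 3.1820
Critical value for a one-sided test at α = 0.02: z_α = 2.054.
Power = Φ(δ − 2.054) = Φ(1.128) = 0.8704.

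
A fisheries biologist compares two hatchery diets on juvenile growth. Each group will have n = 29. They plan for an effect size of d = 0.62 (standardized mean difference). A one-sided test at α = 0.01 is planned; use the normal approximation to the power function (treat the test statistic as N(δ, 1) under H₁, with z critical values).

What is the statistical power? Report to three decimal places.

Noncentrality parameter: δ = d·√(n/2) = 0.62 × √(29/2) = 2.3609
Critical value for a one-sided test at α = 0.01: z_α = 2.326.
Power = P(Z > 2.326 − δ) = Φ(0.035) = 0.5138.

Power ≈ 0.514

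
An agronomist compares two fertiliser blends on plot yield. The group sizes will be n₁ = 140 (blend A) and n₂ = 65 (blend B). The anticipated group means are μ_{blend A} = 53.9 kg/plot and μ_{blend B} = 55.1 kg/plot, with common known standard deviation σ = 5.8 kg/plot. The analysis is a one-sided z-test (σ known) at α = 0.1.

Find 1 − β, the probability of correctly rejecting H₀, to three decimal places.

Power ≈ 0.539

Standardized effect: d = |μ_{blend A} − μ_{blend B}| / σ = |53.9 − 55.1| / 5.8 = 0.2069
Noncentrality parameter: δ = d / √(1/n₁ + 1/n₂) = 0.2069 / √(1/140 + 1/65) = 1.3785
One-sided α = 0.1 → critical value z_{0.1} = 1.282.
Power = Φ(δ − 1.282) = Φ(0.097) = 0.5386.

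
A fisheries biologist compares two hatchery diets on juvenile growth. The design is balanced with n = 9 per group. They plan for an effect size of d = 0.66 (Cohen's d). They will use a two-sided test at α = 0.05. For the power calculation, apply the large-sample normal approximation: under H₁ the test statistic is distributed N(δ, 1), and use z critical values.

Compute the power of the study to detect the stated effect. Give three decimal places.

Power ≈ 0.288

Noncentrality parameter: δ = d·√(n/2) = 0.66 × √(9/2) = 1.4001
Critical value for a two-sided test at α = 0.05: z_{α/2} = 1.960.
Power = Φ(δ − 1.960) + Φ(−δ − 1.960) = Φ(-0.560) + Φ(-3.360) = 0.2878 + 0.0004 = 0.2882.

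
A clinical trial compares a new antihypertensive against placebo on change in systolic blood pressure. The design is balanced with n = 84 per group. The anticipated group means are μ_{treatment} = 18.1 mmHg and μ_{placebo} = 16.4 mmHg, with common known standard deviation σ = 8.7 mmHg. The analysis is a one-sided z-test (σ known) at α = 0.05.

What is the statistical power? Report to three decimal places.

Power ≈ 0.353

Standardized effect: d = |μ_{treatment} − μ_{placebo}| / σ = |18.1 − 16.4| / 8.7 = 0.1954
Noncentrality parameter: δ = d·√(n/2) = 0.1954 × √(84/2) = 1.2664
One-sided α = 0.05 → critical value z_{0.05} = 1.645.
Power = P(Z > 1.645 − δ) = Φ(-0.379) = 0.3525.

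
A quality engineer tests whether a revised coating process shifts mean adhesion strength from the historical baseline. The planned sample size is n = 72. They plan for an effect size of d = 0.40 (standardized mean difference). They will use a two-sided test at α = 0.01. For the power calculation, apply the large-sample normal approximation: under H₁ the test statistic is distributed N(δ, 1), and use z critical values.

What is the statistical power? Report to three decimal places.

Noncentrality parameter: δ = d·√n = 0.40 × √72 = 3.3941
Two-sided α = 0.01 → critical value z_{0.005} = 2.576.
Power = Φ(δ − 2.576) + Φ(−δ − 2.576) = Φ(0.818) + Φ(-5.970) = 0.7934 + 0.0000 = 0.7934.

Power ≈ 0.793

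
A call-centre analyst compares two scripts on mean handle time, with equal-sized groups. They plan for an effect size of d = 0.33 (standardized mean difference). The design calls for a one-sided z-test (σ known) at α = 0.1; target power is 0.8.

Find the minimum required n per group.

For power 0.8 need Φ(δ − z_{0.1}) = 0.8, so δ = z_{0.1} + z_{0.20} = 1.282 + 0.842 = 2.123.
δ = d·√(n/2) ⇒ n = 2(δ/d)² = 2 × (2.123 / 0.33)² = 82.79.
Rounding up, n = 83 per group.

n = 83 per group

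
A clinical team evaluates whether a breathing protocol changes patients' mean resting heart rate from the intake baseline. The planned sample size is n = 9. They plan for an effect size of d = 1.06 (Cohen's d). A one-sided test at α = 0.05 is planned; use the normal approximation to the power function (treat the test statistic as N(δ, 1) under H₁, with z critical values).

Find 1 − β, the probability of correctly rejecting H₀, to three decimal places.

Power ≈ 0.938

Noncentrality parameter: δ = d·√n = 1.06 × √9 = 3.1800
One-sided α = 0.05 → critical value z_{0.05} = 1.645.
Power = P(Z > 1.645 − δ) = Φ(1.535) = 0.9376.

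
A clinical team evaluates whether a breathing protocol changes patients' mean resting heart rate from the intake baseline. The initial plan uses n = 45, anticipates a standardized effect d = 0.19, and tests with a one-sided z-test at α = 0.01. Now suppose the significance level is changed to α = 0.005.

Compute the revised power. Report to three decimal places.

δ = d·√n = 0.19 × √45 = 1.2746 (unchanged). New critical value: z_{0.005} = 2.576.
Revised power = Φ(δ − 2.576) = Φ(-1.301) = 0.0966.

Power ≈ 0.097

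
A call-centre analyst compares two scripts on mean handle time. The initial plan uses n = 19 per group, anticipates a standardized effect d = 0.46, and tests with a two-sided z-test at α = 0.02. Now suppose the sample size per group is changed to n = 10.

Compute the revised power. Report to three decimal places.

With n = 10 per group: δ = d·√(n/2) = 0.46 × √(10/2) = 1.0286. Critical value z_{0.01} = 2.326.
Revised power = Φ(δ − 2.326) + Φ(−δ − 2.326) = Φ(-1.298) + Φ(-3.355) = 0.0972 + 0.0004 = 0.0976.

Power ≈ 0.098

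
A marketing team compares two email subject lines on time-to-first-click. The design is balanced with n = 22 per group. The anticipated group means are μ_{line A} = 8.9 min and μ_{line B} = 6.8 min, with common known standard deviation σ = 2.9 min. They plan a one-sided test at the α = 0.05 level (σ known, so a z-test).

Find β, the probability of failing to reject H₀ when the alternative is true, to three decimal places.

Standardized effect: d = |μ_{line A} − μ_{line B}| / σ = |8.9 − 6.8| / 2.9 = 0.7241
Noncentrality parameter: δ = d·√(n/2) = 0.7241 × √(22/2) = 2.4017
Critical value for a one-sided test at α = 0.05: z_α = 1.645.
Power = P(Z > 1.645 − δ) = Φ(0.757) = 0.7754.
Type II error: β = 1 − power = 1 − 0.7754 = 0.2246.

β ≈ 0.225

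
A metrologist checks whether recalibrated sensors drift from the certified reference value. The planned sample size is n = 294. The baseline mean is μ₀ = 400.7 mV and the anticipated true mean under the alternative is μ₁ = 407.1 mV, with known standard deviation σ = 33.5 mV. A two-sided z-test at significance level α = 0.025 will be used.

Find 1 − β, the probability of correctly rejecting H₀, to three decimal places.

Standardized effect: d = |μ₁ − μ₀| / σ = |407.1 − 400.7| / 33.5 = 0.1910
Noncentrality parameter: δ = d·√n = 0.1910 × √294 = 3.2757
Critical value for a two-sided test at α = 0.025: z_{α/2} = 2.241.
Power = Φ(δ − 2.241) + Φ(−δ − 2.241) = Φ(1.034) + Φ(-5.517) = 0.8495 + 0.0000 = 0.8495.

Power ≈ 0.850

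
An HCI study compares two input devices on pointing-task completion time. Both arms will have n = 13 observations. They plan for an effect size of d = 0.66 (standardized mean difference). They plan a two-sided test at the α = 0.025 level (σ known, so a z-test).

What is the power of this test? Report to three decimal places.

Noncentrality parameter: δ = d·√(n/2) = 0.66 × √(13/2) = 1.6827
Critical value for a two-sided test at α = 0.025: z_{α/2} = 2.241.
Power = Φ(δ − 2.241) + Φ(−δ − 2.241) = Φ(-0.559) + Φ(-3.924) = 0.2882 + 0.0000 = 0.2882.

Power ≈ 0.288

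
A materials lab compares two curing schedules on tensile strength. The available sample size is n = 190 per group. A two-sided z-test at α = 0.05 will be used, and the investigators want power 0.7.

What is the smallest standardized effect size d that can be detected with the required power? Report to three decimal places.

d ≈ 0.255

Need Φ(δ − 1.960) = 0.7, so δ = 1.960 + 0.524 = 2.484.
(The second rejection-region term Φ(−δ − z_{α/2}) is negligible and dropped.)
δ = d·√(n/2) ⇒ d = δ/√(n/2) = 2.484/√(190/2) = 0.2549.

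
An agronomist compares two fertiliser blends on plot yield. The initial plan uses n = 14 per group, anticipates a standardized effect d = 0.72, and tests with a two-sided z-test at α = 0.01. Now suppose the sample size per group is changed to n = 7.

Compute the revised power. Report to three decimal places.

Power ≈ 0.110

With n = 7 per group: δ = d·√(n/2) = 0.72 × √(7/2) = 1.3470. Critical value z_{0.005} = 2.576.
Revised power = Φ(δ − 2.576) + Φ(−δ − 2.576) = Φ(-1.229) + Φ(-3.923) = 0.1096 + 0.0000 = 0.1096.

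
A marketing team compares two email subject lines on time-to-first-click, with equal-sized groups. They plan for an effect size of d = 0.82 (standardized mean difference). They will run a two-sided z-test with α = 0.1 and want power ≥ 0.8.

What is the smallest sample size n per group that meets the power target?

n = 19 per group

Set Φ(δ − 1.645) = 0.8; then δ − 1.645 = Φ⁻¹(0.8) = 0.842, giving δ = 2.486.
(Ignoring the negligible lower-tail rejection probability gives the usual closed-form inversion.)
δ = d·√(n/2) ⇒ n = 2(δ/d)² = 2 × (2.486 / 0.82)² = 18.39.
Round up to the next whole unit.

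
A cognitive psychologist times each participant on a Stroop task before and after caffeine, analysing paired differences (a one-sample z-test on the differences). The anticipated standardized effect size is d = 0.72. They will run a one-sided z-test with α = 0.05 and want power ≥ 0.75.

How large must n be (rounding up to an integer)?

n = 11

For power 0.75 need Φ(δ − z_{0.05}) = 0.75, so δ = z_{0.05} + z_{0.25} = 1.645 + 0.674 = 2.319.
δ = d·√n ⇒ n = (δ/d)² = (2.319 / 0.72)² = 10.38.
Rounding up, n = 11.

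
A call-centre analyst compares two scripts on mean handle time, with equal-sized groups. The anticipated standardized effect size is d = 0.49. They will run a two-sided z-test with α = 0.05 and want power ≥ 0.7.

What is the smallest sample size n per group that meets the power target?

n = 52 per group

For power 0.7 need Φ(δ − z_{0.025}) = 0.7, so δ = z_{0.025} + z_{0.30} = 1.960 + 0.524 = 2.484.
(Ignoring the negligible lower-tail rejection probability gives the usual closed-form inversion.)
δ = d·√(n/2) ⇒ n = 2(δ/d)² = 2 × (2.484 / 0.49)² = 51.41.
Round up to the next whole unit.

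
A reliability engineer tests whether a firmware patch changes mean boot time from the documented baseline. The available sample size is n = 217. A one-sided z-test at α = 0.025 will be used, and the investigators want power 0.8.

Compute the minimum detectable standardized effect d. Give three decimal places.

d ≈ 0.190

Required noncentrality: δ = z_{0.025} + z_{0.20} = 1.960 + 0.842 = 2.802.
δ = d·√n ⇒ d = δ/√n = 2.802/√217 = 0.1902.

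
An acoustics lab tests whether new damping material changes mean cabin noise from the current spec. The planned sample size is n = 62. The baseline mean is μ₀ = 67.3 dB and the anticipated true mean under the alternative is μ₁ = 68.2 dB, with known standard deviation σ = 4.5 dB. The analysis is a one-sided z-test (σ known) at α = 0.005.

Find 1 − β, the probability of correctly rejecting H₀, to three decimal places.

Standardized effect: d = |μ₁ − μ₀| / σ = |68.2 − 67.3| / 4.5 = 0.2000
Noncentrality parameter: δ = d·√n = 0.2000 × √62 = 1.5748
One-sided α = 0.005 → critical value z_{0.005} = 2.576.
Power = Φ(δ − 2.576) = Φ(-1.001) = 0.1584.

Power ≈ 0.158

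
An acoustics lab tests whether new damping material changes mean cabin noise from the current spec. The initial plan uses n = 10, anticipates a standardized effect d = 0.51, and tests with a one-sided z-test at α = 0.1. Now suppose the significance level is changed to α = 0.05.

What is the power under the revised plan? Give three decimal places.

Power ≈ 0.487

δ = d·√n = 0.51 × √10 = 1.6128 (unchanged). New critical value: z_{0.05} = 1.645.
Revised power = P(Z > 1.645 − δ) = Φ(-0.032) = 0.4872.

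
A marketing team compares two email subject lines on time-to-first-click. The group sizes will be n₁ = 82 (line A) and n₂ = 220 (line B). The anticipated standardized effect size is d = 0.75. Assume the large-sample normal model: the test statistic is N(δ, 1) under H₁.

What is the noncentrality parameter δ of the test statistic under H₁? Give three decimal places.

The noncentrality parameter scales effect size by the design's sample-size factor: δ = d / √(1/n₁ + 1/n₂) = 0.75 / √(1/82 + 1/220) = 5.7966

δ ≈ 5.797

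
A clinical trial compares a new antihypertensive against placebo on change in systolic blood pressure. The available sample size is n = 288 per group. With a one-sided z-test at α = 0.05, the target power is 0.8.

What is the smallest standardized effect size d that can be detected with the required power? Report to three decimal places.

d ≈ 0.207

Need Φ(δ − 1.645) = 0.8, so δ = 1.645 + 0.842 = 2.486.
δ = d·√(n/2) ⇒ d = δ/√(n/2) = 2.486/√(288/2) = 0.2072.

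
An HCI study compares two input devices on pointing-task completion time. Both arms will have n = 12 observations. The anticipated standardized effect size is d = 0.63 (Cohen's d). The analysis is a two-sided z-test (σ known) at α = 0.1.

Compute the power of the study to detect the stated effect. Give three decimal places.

Power ≈ 0.460

Noncentrality parameter: δ = d·√(n/2) = 0.63 × √(12/2) = 1.5432
Two-sided α = 0.1 → critical value z_{0.05} = 1.645.
Power = Φ(δ − 1.645) + Φ(−δ − 1.645) = Φ(-0.102) + Φ(-3.188) = 0.4595 + 0.0007 = 0.4602.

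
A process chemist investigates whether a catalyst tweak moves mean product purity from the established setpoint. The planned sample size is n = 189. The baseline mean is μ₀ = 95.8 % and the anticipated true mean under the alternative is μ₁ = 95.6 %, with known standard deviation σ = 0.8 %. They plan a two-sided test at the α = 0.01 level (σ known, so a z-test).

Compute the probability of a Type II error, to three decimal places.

β ≈ 0.195

Standardized effect: d = |μ₁ − μ₀| / σ = |95.6 − 95.8| / 0.8 = 0.2500
Noncentrality parameter: δ = d·√n = 0.2500 × √189 = 3.4369
Critical value for a two-sided test at α = 0.01: z_{α/2} = 2.576.
Power = Φ(δ − 2.576) + Φ(−δ − 2.576) = Φ(0.861) + Φ(-6.013) = 0.8054 + 0.0000 = 0.8054.
Type II error: β = 1 − power = 1 − 0.8054 = 0.1946.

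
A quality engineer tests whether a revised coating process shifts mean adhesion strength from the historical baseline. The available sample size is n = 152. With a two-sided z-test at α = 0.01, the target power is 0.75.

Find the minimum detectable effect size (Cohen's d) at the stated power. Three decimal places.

Required noncentrality: δ = z_{0.005} + z_{0.25} = 2.576 + 0.674 = 3.250.
(The second rejection-region term Φ(−δ − z_{α/2}) is negligible and dropped.)
δ = d·√n ⇒ d = δ/√n = 3.250/√152 = 0.2636.

d ≈ 0.264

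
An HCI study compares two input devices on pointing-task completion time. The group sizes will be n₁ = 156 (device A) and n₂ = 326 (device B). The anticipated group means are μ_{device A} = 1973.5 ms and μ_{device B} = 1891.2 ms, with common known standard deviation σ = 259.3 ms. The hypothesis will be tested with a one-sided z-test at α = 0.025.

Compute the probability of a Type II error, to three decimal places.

β ≈ 0.097

Standardized effect: d = |μ_{device A} − μ_{device B}| / σ = |1973.5 − 1891.2| / 259.3 = 0.3174
Noncentrality parameter: δ = d / √(1/n₁ + 1/n₂) = 0.3174 / √(1/156 + 1/326) = 3.2602
Critical value for a one-sided test at α = 0.025: z_α = 1.960.
Power = Φ(δ − 1.960) = Φ(1.300) = 0.9032.
Type II error: β = 1 − power = 1 − 0.9032 = 0.0968.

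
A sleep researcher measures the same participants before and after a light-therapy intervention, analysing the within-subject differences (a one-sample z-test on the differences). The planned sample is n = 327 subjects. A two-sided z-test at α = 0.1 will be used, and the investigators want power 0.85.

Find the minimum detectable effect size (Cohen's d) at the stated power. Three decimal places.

Need Φ(δ − 1.645) = 0.85, so δ = 1.645 + 1.036 = 2.681.
(The second rejection-region term Φ(−δ − z_{α/2}) is negligible and dropped.)
δ = d·√n ⇒ d = δ/√n = 2.681/√327 = 0.1483.

d ≈ 0.148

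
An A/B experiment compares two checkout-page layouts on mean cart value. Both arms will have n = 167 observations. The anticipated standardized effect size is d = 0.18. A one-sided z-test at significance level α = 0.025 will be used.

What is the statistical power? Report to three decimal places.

Power ≈ 0.376

Noncentrality parameter: δ = d·√(n/2) = 0.18 × √(167/2) = 1.6448
One-sided α = 0.025 → critical value z_{0.025} = 1.960.
Power = P(Z > 1.960 − δ) = Φ(-0.315) = 0.3763.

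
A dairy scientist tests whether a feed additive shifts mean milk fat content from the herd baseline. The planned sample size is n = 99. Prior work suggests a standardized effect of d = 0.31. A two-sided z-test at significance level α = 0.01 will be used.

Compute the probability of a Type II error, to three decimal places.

β ≈ 0.306

Noncentrality parameter: δ = d·√n = 0.31 × √99 = 3.0845
Two-sided α = 0.01 → critical value z_{0.005} = 2.576.
Power = Φ(δ − 2.576) + Φ(−δ − 2.576) = Φ(0.509) + Φ(-5.660) = 0.6945 + 0.0000 = 0.6945.
Type II error: β = 1 − power = 1 − 0.6945 = 0.3055.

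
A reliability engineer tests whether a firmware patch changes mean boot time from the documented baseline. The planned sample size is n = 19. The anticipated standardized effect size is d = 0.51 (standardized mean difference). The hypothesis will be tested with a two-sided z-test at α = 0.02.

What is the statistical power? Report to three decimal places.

Power ≈ 0.459

Noncentrality parameter: δ = d·√n = 0.51 × √19 = 2.2230
Critical value for a two-sided test at α = 0.02: z_{α/2} = 2.326.
Power = Φ(δ − 2.326) + Φ(−δ − 2.326) = Φ(-0.103) + Φ(-4.549) = 0.4589 + 0.0000 = 0.4589.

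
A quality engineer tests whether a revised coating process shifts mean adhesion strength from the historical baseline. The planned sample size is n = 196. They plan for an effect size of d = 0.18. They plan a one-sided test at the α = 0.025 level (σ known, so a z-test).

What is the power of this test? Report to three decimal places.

Noncentrality parameter: δ = d·√n = 0.18 × √196 = 2.5200
One-sided α = 0.025 → critical value z_{0.025} = 1.960.
Power = Φ(δ − 1.960) = Φ(0.560) = 0.7123.

Power ≈ 0.712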